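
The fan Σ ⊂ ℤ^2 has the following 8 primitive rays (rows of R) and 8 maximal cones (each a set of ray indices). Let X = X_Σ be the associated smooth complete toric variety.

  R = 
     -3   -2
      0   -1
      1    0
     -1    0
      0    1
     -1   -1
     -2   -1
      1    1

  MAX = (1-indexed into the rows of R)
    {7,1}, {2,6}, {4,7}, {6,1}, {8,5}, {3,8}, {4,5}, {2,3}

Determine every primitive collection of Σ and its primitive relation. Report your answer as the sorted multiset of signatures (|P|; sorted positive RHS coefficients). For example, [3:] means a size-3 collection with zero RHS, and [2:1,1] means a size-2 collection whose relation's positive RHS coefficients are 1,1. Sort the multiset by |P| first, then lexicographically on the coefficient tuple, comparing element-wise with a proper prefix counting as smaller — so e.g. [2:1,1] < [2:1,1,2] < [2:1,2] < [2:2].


|primitive collections| = 20. Relations:

  P = {2,5}:  v_{2} + v_{5} = 0 ; sig = [2:]
  P = {3,4}:  v_{3} + v_{4} = 0 ; sig = [2:]
  P = {6,8}:  v_{6} + v_{8} = 0 ; sig = [2:]
  P = {1,8}:  v_{1} + v_{8} = v_{7} ; sig = [2:1]
  P = {2,4}:  v_{2} + v_{4} = v_{6} ; sig = [2:1]
  P = {2,8}:  v_{2} + v_{8} = v_{3} ; sig = [2:1]
  P = {3,5}:  v_{3} + v_{5} = v_{8} ; sig = [2:1]
  P = {3,6}:  v_{3} + v_{6} = v_{2} ; sig = [2:1]
  P = {3,7}:  v_{3} + v_{7} = v_{6} ; sig = [2:1]
  P = {4,6}:  v_{4} + v_{6} = v_{7} ; sig = [2:1]
  P = {4,8}:  v_{4} + v_{8} = v_{5} ; sig = [2:1]
  P = {5,6}:  v_{5} + v_{6} = v_{4} ; sig = [2:1]
  P = {6,7}:  v_{6} + v_{7} = v_{1} ; sig = [2:1]
  P = {7,8}:  v_{7} + v_{8} = v_{4} ; sig = [2:1]
  P = {1,5}:  v_{1} + v_{5} = v_{4} + v_{7} ; sig = [2:1,1]
  P = {1,3}:  v_{1} + v_{3} = 2·v_{6} ; sig = [2:2]
  P = {1,4}:  v_{1} + v_{4} = 2·v_{7} ; sig = [2:2]
  P = {2,7}:  v_{2} + v_{7} = 2·v_{6} ; sig = [2:2]
  P = {5,7}:  v_{5} + v_{7} = 2·v_{4} ; sig = [2:2]
  P = {1,2}:  v_{1} + v_{2} = 3·v_{6} ; sig = [2:3]

Sorted signature multiset PRS(X):
[[2:], [2:], [2:], [2:1], [2:1], [2:1], [2:1], [2:1], [2:1], [2:1], [2:1], [2:1], [2:1], [2:1], [2:1,1], [2:2], [2:2], [2:2], [2:2], [2:3]]


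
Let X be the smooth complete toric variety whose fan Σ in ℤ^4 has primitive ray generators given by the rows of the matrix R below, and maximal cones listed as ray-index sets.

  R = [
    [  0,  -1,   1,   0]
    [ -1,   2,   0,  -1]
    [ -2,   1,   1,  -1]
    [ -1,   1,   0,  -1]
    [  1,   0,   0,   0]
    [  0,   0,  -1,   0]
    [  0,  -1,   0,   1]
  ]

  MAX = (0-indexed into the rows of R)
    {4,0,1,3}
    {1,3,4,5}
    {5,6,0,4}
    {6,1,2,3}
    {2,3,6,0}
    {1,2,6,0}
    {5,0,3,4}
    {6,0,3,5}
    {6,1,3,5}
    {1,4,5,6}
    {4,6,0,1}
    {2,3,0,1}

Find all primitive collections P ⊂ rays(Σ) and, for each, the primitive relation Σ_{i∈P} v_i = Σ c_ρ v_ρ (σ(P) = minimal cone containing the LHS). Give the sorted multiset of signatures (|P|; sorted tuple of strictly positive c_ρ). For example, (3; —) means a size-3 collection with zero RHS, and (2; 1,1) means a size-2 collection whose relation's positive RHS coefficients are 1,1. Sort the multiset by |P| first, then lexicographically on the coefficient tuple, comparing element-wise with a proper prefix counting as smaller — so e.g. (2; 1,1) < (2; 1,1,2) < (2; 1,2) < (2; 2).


5 minimal non-faces of Δ(Σ) (on 7 rays):

  P = {2,4}:  v_{2} + v_{4} = v_{0} + v_{1} — sig = (2; 1,1)
  P = {2,5}:  v_{2} + v_{5} = 2·v_{3} + v_{6} — sig = (2; 1,2)
  P = {3,4,6}:  v_{3} + v_{4} + v_{6} = 0 — sig = (3; —)
  P = {0,1,5}:  v_{0} + v_{1} + v_{5} = v_{3} — sig = (3; 1)
  P = {0,1,3,6}:  v_{0} + v_{1} + v_{3} + v_{6} = v_{2} — sig = (4; 1)

Signatures (|P|; sorted positive RHS coefficients), sorted:
{ (2; 1,1),  (2; 1,2),  (3; —),  (3; 1),  (4; 1) }


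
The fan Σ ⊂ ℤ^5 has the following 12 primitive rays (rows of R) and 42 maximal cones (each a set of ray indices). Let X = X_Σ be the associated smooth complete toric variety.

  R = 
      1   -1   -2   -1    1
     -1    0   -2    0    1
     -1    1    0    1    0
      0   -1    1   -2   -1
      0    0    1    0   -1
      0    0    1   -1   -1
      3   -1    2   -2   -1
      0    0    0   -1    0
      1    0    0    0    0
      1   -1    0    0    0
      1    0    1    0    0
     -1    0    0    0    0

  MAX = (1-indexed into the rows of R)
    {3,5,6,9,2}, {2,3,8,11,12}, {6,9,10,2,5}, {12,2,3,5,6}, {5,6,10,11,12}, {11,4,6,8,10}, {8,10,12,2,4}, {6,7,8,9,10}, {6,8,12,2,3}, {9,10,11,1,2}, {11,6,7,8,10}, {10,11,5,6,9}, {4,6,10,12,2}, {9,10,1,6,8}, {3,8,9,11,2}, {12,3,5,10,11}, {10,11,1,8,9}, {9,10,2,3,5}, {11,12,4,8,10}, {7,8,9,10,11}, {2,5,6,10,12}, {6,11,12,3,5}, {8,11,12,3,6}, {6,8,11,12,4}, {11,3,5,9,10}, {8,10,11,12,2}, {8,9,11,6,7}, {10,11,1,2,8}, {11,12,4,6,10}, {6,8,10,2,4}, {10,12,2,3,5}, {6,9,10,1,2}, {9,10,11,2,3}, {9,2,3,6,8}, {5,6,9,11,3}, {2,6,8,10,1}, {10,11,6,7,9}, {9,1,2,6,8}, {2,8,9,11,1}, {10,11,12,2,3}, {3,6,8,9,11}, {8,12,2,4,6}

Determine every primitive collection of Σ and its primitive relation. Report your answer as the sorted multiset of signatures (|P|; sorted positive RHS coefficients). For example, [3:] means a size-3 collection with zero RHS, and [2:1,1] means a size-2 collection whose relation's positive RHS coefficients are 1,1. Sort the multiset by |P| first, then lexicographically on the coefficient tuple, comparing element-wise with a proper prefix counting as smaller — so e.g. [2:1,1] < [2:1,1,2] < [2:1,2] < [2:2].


24 collections generate NE(X_Σ); each relation:

  P = {9,12}:  v_{9} + v_{12} = 0  ⇒ sig = [2:]
  P = {5,8}:  v_{5} + v_{8} = v_{6}  ⇒ sig = [2:1]
  P = {1,3}:  v_{1} + v_{3} = v_{2} + v_{9}  ⇒ sig = [2:1,1]
  P = {3,4}:  v_{3} + v_{4} = v_{6} + v_{12}  ⇒ sig = [2:1,1]
  P = {1,12}:  v_{1} + v_{12} = v_{2} + v_{8} + v_{10}  ⇒ sig = [2:1,1,1]
  P = {3,7}:  v_{3} + v_{7} = v_{6} + v_{9} + v_{11}  ⇒ sig = [2:1,1,1]
  P = {4,9}:  v_{4} + v_{9} = v_{6} + v_{8} + v_{10}  ⇒ sig = [2:1,1,1]
  P = {1,5}:  v_{1} + v_{5} = v_{2} + v_{6} + v_{9} + v_{10}  ⇒ sig = [2:1,1,1,1]
  P = {7,12}:  v_{7} + v_{12} = v_{6} + v_{8} + v_{10} + v_{11}  ⇒ sig = [2:1,1,1,1]
  P = {5,7}:  v_{5} + v_{7} = 2·v_{6} + v_{9} + v_{10} + v_{11}  ⇒ sig = [2:1,1,1,2]
  P = {2,7}:  v_{2} + v_{7} = 2·v_{8} + v_{9} + v_{10}  ⇒ sig = [2:1,1,2]
  P = {4,5}:  v_{4} + v_{5} = 2·v_{6} + v_{10} + v_{12}  ⇒ sig = [2:1,1,2]
  P = {1,4}:  v_{1} + v_{4} = v_{2} + v_{6} + 2·v_{8} + 2·v_{10}  ⇒ sig = [2:1,1,2,2]
  P = {4,7}:  v_{4} + v_{7} = 2·v_{6} + 2·v_{8} + 2·v_{10} + v_{11}  ⇒ sig = [2:1,2,2,2]
  P = {1,7}:  v_{1} + v_{7} = 3·v_{8} + 2·v_{9} + 2·v_{10}  ⇒ sig = [2:2,2,3]
  P = {2,5,11}:  v_{2} + v_{5} + v_{11} = 0  ⇒ sig = [3:]
  P = {3,8,10}:  v_{3} + v_{8} + v_{10} = 0  ⇒ sig = [3:]
  P = {2,6,11}:  v_{2} + v_{6} + v_{11} = v_{8}  ⇒ sig = [3:1]
  P = {3,6,10}:  v_{3} + v_{6} + v_{10} = v_{5}  ⇒ sig = [3:1]
  P = {1,6,11}:  v_{1} + v_{6} + v_{11} = 2·v_{8} + v_{9} + v_{10}  ⇒ sig = [3:1,1,2]
  P = {2,4,11}:  v_{2} + v_{4} + v_{11} = 2·v_{8} + v_{10} + v_{12}  ⇒ sig = [3:1,1,2]
  P = {2,8,9,10}:  v_{2} + v_{8} + v_{9} + v_{10} = v_{1}  ⇒ sig = [4:1]
  P = {6,8,10,12}:  v_{6} + v_{8} + v_{10} + v_{12} = v_{4}  ⇒ sig = [4:1]
  P = {6,8,9,10,11}:  v_{6} + v_{8} + v_{9} + v_{10} + v_{11} = v_{7}  ⇒ sig = [5:1]

Sorted signature multiset PRS(X):
    [2:]
    [2:1]
    [2:1,1]
    [2:1,1]
    [2:1,1,1]
    [2:1,1,1]
    [2:1,1,1]
    [2:1,1,1,1]
    [2:1,1,1,1]
    [2:1,1,1,2]
    [2:1,1,2]
    [2:1,1,2]
    [2:1,1,2,2]
    [2:1,2,2,2]
    [2:2,2,3]
    [3:]
    [3:]
    [3:1]
    [3:1]
    [3:1,1,2]
    [3:1,1,2]
    [4:1]
    [4:1]
    [5:1]


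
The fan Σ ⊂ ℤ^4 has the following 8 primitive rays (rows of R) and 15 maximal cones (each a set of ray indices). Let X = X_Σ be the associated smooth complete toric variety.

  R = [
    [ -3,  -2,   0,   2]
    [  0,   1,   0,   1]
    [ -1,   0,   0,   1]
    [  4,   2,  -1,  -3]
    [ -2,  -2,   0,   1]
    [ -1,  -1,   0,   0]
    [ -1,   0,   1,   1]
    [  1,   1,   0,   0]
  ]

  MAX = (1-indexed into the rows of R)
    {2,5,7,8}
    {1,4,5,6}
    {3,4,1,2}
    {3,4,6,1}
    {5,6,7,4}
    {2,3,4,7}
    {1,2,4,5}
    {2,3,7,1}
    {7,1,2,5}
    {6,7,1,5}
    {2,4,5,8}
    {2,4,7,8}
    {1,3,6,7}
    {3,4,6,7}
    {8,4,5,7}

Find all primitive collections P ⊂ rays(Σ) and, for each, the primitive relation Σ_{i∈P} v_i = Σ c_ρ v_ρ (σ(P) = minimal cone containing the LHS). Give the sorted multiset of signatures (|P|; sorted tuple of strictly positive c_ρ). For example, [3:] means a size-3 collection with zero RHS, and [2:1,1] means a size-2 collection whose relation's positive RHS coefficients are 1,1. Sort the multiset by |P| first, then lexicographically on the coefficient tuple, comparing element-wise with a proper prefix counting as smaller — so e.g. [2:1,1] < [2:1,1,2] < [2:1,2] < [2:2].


Δ(Σ) — 8 vertices, 7 min non-faces:

  • {6,8}:  v_{6} + v_{8} = 0 — sig = [2:]
  • {2,6}:  v_{2} + v_{6} = v_{3} — sig = [2:1]
  • {3,5}:  v_{3} + v_{5} = v_{1} — sig = [2:1]
  • {3,8}:  v_{3} + v_{8} = v_{2} — sig = [2:1]
  • {1,8}:  v_{1} + v_{8} = v_{2} + v_{5} — sig = [2:1,1]
  • {1,4,7}:  v_{1} + v_{4} + v_{7} = 0 — sig = [3:]
  • {2,4,5,7}:  v_{2} + v_{4} + v_{5} + v_{7} = v_{8} — sig = [4:1]

so the primitive-relation signature multiset is
    |P|=2: 5 collections, coeffs (), (1), (1), (1), (1,1)
    |P|=3: 1 collection, coeffs ()
    |P|=4: 1 collection, coeffs (1)


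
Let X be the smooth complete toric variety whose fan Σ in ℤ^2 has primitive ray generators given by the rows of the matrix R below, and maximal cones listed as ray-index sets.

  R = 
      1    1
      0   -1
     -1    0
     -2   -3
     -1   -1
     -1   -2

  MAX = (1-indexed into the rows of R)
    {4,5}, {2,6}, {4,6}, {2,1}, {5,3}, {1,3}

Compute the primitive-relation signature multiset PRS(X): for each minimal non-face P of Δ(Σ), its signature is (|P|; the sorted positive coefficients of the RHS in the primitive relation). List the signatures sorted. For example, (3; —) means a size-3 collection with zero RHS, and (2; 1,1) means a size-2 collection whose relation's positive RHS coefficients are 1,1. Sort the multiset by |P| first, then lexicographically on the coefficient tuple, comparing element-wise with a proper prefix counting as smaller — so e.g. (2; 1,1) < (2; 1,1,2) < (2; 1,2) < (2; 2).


Primitive collections (9):

  {1,5}:  v_{1} + v_{5} = 0 — sig = (2; —)
  {1,4}:  v_{1} + v_{4} = v_{6} — sig = (2; 1)
  {1,6}:  v_{1} + v_{6} = v_{2} — sig = (2; 1)
  {2,3}:  v_{2} + v_{3} = v_{5} — sig = (2; 1)
  {2,5}:  v_{2} + v_{5} = v_{6} — sig = (2; 1)
  {5,6}:  v_{5} + v_{6} = v_{4} — sig = (2; 1)
  {2,4}:  v_{2} + v_{4} = 2·v_{6} — sig = (2; 2)
  {3,6}:  v_{3} + v_{6} = 2·v_{5} — sig = (2; 2)
  {3,4}:  v_{3} + v_{4} = 3·v_{5} — sig = (2; 3)

Hence PRS(X_Σ) =
    (2; —)
    (2; 1)
    (2; 1)
    (2; 1)
    (2; 1)
    (2; 1)
    (2; 2)
    (2; 2)
    (2; 3)


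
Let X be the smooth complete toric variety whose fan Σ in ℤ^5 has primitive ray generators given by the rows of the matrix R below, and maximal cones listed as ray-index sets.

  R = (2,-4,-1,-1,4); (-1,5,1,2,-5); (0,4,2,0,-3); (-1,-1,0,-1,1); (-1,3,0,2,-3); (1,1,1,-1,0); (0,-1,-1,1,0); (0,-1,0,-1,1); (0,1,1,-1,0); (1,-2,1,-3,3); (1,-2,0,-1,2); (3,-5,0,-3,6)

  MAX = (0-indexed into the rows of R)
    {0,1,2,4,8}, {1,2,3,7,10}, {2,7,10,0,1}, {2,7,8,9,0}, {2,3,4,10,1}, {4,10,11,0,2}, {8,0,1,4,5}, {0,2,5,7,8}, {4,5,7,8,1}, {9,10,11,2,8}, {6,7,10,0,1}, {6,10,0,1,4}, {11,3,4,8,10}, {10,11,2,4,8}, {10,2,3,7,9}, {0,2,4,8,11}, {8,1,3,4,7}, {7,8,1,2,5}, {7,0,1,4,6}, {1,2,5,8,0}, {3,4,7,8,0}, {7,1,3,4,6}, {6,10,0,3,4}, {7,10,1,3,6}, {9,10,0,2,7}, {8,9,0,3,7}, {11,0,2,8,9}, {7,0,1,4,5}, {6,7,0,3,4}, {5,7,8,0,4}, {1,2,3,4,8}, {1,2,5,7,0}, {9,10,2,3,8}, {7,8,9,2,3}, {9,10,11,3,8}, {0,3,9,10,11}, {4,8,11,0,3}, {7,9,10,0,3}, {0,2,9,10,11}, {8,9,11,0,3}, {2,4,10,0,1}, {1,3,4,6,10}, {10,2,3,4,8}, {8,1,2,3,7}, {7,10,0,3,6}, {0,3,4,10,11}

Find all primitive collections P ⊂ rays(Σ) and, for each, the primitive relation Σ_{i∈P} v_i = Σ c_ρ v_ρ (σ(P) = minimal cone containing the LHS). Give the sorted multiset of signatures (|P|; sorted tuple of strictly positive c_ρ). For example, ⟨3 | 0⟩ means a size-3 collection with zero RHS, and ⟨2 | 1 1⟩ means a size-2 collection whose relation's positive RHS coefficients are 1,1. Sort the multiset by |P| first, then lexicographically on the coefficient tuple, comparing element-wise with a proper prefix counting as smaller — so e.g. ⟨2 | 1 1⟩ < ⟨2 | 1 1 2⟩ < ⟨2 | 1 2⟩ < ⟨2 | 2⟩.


Minimal non-faces — 23 found among 12 rays, 46 max cones:

  • {6,8}:  v_{6} + v_{8} = 0  ⇒ sig = ⟨2 | 0⟩
  • {4,9}:  v_{4} + v_{9} = v_{8}  ⇒ sig = ⟨2 | 1⟩
  • {1,9}:  v_{1} + v_{9} = v_{2} + v_{7}  ⇒ sig = ⟨2 | 1 1⟩
  • {1,11}:  v_{1} + v_{11} = v_{0} + v_{2}  ⇒ sig = ⟨2 | 1 1⟩
  • {2,6}:  v_{2} + v_{6} = v_{1} + v_{10}  ⇒ sig = ⟨2 | 1 1⟩
  • {3,5}:  v_{3} + v_{5} = v_{7} + v_{8}  ⇒ sig = ⟨2 | 1 1⟩
  • {6,9}:  v_{6} + v_{9} = v_{7} + v_{10}  ⇒ sig = ⟨2 | 1 1⟩
  • {6,11}:  v_{6} + v_{11} = v_{0} + v_{10}  ⇒ sig = ⟨2 | 1 1⟩
  • {7,11}:  v_{7} + v_{11} = v_{0} + v_{9}  ⇒ sig = ⟨2 | 1 1⟩
  • {5,6}:  v_{5} + v_{6} = v_{0} + v_{1} + v_{7}  ⇒ sig = ⟨2 | 1 1 1⟩
  • {5,10}:  v_{5} + v_{10} = v_{0} + v_{2} + v_{7}  ⇒ sig = ⟨2 | 1 1 1⟩
  • {5,9}:  v_{5} + v_{9} = v_{0} + v_{2} + 2·v_{7} + v_{8}  ⇒ sig = ⟨2 | 1 1 1 2⟩
  • {5,11}:  v_{5} + v_{11} = 2·v_{0} + v_{2} + v_{7} + v_{8}  ⇒ sig = ⟨2 | 1 1 1 2⟩
  • {0,1,3}:  v_{0} + v_{1} + v_{3} = 0  ⇒ sig = ⟨3 | 0⟩
  • {4,7,10}:  v_{4} + v_{7} + v_{10} = 0  ⇒ sig = ⟨3 | 0⟩
  • {0,8,10}:  v_{0} + v_{8} + v_{10} = v_{11}  ⇒ sig = ⟨3 | 1⟩
  • {1,8,10}:  v_{1} + v_{8} + v_{10} = v_{2}  ⇒ sig = ⟨3 | 1⟩
  • {7,8,10}:  v_{7} + v_{8} + v_{10} = v_{9}  ⇒ sig = ⟨3 | 1⟩
  • {0,2,3}:  v_{0} + v_{2} + v_{3} = v_{8} + v_{10}  ⇒ sig = ⟨3 | 1 1⟩
  • {2,4,7}:  v_{2} + v_{4} + v_{7} = v_{1} + v_{8}  ⇒ sig = ⟨3 | 1 1⟩
  • {2,4,5}:  v_{2} + v_{4} + v_{5} = v_{0} + 2·v_{1} + 2·v_{8}  ⇒ sig = ⟨3 | 1 2 2⟩
  • {2,3,11}:  v_{2} + v_{3} + v_{11} = 2·v_{8} + 2·v_{10}  ⇒ sig = ⟨3 | 2 2⟩
  • {0,1,7,8}:  v_{0} + v_{1} + v_{7} + v_{8} = v_{5}  ⇒ sig = ⟨4 | 1⟩

Hence PRS(X_Σ) =
[⟨2 | 0⟩, ⟨2 | 1⟩, ⟨2 | 1 1⟩, ⟨2 | 1 1⟩, ⟨2 | 1 1⟩, ⟨2 | 1 1⟩, ⟨2 | 1 1⟩, ⟨2 | 1 1⟩, ⟨2 | 1 1⟩, ⟨2 | 1 1 1⟩, ⟨2 | 1 1 1⟩, ⟨2 | 1 1 1 2⟩, ⟨2 | 1 1 1 2⟩, ⟨3 | 0⟩, ⟨3 | 0⟩, ⟨3 | 1⟩, ⟨3 | 1⟩, ⟨3 | 1⟩, ⟨3 | 1 1⟩, ⟨3 | 1 1⟩, ⟨3 | 1 2 2⟩, ⟨3 | 2 2⟩, ⟨4 | 1⟩]


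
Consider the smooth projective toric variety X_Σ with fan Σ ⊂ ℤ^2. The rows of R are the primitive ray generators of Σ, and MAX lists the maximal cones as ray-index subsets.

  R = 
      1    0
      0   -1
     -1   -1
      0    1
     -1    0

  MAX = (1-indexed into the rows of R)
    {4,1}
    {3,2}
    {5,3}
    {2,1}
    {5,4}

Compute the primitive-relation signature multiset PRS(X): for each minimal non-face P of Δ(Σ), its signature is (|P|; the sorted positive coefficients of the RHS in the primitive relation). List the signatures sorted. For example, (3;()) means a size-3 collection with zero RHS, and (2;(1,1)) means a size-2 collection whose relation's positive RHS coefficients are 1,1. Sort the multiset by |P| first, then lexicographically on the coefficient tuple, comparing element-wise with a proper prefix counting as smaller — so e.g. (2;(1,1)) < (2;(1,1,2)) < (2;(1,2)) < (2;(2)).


|primitive collections| = 5. Relations:

  {1,5}:  v_{1} + v_{5} = 0  so sig = (2;())
  {2,4}:  v_{2} + v_{4} = 0  so sig = (2;())
  {1,3}:  v_{1} + v_{3} = v_{2}  so sig = (2;(1))
  {2,5}:  v_{2} + v_{5} = v_{3}  so sig = (2;(1))
  {3,4}:  v_{3} + v_{4} = v_{5}  so sig = (2;(1))

Signatures (|P|; sorted positive RHS coefficients), sorted:
{ (2;()) ×2,  (2;(1)) ×3 }


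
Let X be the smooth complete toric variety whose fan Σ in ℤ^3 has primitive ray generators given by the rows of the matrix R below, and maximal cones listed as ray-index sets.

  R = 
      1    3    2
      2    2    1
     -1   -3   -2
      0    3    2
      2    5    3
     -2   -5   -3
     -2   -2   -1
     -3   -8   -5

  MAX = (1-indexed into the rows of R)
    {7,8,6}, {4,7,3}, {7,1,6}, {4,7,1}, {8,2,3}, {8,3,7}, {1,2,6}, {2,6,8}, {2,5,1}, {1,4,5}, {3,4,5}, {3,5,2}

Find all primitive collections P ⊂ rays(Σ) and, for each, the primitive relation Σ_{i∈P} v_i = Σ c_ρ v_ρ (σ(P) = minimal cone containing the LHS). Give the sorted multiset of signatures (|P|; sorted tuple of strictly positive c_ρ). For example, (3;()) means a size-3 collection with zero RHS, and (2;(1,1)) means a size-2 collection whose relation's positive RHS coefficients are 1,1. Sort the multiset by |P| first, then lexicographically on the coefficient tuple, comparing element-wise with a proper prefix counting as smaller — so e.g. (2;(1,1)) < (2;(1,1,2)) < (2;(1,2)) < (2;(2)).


Primitive collections (10):

  P = {1,3}:  v_{1} + v_{3} = 0  ⟹  sig = (2;())
  P = {2,7}:  v_{2} + v_{7} = 0  ⟹  sig = (2;())
  P = {5,6}:  v_{5} + v_{6} = 0  ⟹  sig = (2;())
  P = {1,8}:  v_{1} + v_{8} = v_{6}  ⟹  sig = (2;(1))
  P = {2,4}:  v_{2} + v_{4} = v_{5}  ⟹  sig = (2;(1))
  P = {3,6}:  v_{3} + v_{6} = v_{8}  ⟹  sig = (2;(1))
  P = {4,6}:  v_{4} + v_{6} = v_{7}  ⟹  sig = (2;(1))
  P = {5,7}:  v_{5} + v_{7} = v_{4}  ⟹  sig = (2;(1))
  P = {5,8}:  v_{5} + v_{8} = v_{3}  ⟹  sig = (2;(1))
  P = {4,8}:  v_{4} + v_{8} = v_{3} + v_{7}  ⟹  sig = (2;(1,1))

Signatures (|P|; sorted positive RHS coefficients), sorted:
[(2;()), (2;()), (2;()), (2;(1)), (2;(1)), (2;(1)), (2;(1)), (2;(1)), (2;(1)), (2;(1,1))]


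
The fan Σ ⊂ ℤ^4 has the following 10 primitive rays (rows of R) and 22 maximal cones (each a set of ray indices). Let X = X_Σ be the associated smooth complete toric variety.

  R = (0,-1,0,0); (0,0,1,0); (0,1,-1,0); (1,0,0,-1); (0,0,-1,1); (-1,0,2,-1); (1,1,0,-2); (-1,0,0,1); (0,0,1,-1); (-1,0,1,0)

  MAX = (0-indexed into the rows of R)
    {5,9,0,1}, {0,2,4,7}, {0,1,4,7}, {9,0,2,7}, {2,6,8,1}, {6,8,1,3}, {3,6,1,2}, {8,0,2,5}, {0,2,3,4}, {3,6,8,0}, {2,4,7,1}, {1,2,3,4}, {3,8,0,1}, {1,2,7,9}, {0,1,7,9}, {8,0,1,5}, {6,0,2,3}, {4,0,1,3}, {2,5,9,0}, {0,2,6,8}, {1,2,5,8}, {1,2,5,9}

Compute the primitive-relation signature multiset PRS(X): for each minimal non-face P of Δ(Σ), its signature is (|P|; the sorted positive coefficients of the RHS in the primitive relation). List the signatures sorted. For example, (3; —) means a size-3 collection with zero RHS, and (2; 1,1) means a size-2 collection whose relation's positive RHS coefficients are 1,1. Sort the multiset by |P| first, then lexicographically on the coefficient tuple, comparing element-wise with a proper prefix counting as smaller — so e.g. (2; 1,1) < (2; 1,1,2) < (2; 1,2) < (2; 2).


16 collections generate NE(X_Σ); each relation:

  P={3,7}:  v_{3} + v_{7} = 0 ; sig = (2; —)
  P={4,8}:  v_{4} + v_{8} = 0 ; sig = (2; —)
  P={3,9}:  v_{3} + v_{9} = v_{8} ; sig = (2; 1)
  P={4,5}:  v_{4} + v_{5} = v_{9} ; sig = (2; 1)
  P={4,9}:  v_{4} + v_{9} = v_{7} ; sig = (2; 1)
  P={7,8}:  v_{7} + v_{8} = v_{9} ; sig = (2; 1)
  P={8,9}:  v_{8} + v_{9} = v_{5} ; sig = (2; 1)
  P={4,6}:  v_{4} + v_{6} = v_{2} + v_{3} ; sig = (2; 1,1)
  P={6,7}:  v_{6} + v_{7} = v_{2} + v_{8} ; sig = (2; 1,1)
  P={6,9}:  v_{6} + v_{9} = v_{2} + 2·v_{8} ; sig = (2; 1,2)
  P={5,6}:  v_{5} + v_{6} = v_{2} + 3·v_{8} ; sig = (2; 1,3)
  P={3,5}:  v_{3} + v_{5} = 2·v_{8} ; sig = (2; 2)
  P={5,7}:  v_{5} + v_{7} = 2·v_{9} ; sig = (2; 2)
  P={0,1,2}:  v_{0} + v_{1} + v_{2} = 0 ; sig = (3; —)
  P={2,3,8}:  v_{2} + v_{3} + v_{8} = v_{6} ; sig = (3; 1)
  P={0,1,6}:  v_{0} + v_{1} + v_{6} = v_{3} + v_{8} ; sig = (3; 1,1)

so the primitive-relation signature multiset is
{ (2; —) ×2,  (2; 1) ×5,  (2; 1,1) ×2,  (2; 1,2),  (2; 1,3),  (2; 2) ×2,  (3; —),  (3; 1),  (3; 1,1) }


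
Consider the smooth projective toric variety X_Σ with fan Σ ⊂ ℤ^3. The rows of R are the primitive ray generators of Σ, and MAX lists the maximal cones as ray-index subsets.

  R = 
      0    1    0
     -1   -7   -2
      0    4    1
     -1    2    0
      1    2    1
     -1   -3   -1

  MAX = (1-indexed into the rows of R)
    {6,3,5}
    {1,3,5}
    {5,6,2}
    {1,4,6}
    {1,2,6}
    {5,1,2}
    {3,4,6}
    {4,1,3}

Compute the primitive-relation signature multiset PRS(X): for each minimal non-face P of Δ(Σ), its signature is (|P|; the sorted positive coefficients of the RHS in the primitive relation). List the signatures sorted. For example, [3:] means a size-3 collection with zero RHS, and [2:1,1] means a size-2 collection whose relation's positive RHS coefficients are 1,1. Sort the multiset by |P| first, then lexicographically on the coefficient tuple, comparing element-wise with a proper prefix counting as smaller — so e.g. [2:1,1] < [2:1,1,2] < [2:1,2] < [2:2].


|primitive collections| = 5. Relations:

  P = {2,3}:  v_{2} + v_{3} = v_{6} — sig = [2:1]
  P = {4,5}:  v_{4} + v_{5} = v_{3} — sig = [2:1]
  P = {2,4}:  v_{2} + v_{4} = v_{1} + 2·v_{6} — sig = [2:1,2]
  P = {1,5,6}:  v_{1} + v_{5} + v_{6} = 0 — sig = [3:]
  P = {1,3,6}:  v_{1} + v_{3} + v_{6} = v_{4} — sig = [3:1]

Signatures (|P|; sorted positive RHS coefficients), sorted:
    |P|=2: 3 collections, coeffs (1), (1), (1,2)
    |P|=3: 2 collections, coeffs (), (1)


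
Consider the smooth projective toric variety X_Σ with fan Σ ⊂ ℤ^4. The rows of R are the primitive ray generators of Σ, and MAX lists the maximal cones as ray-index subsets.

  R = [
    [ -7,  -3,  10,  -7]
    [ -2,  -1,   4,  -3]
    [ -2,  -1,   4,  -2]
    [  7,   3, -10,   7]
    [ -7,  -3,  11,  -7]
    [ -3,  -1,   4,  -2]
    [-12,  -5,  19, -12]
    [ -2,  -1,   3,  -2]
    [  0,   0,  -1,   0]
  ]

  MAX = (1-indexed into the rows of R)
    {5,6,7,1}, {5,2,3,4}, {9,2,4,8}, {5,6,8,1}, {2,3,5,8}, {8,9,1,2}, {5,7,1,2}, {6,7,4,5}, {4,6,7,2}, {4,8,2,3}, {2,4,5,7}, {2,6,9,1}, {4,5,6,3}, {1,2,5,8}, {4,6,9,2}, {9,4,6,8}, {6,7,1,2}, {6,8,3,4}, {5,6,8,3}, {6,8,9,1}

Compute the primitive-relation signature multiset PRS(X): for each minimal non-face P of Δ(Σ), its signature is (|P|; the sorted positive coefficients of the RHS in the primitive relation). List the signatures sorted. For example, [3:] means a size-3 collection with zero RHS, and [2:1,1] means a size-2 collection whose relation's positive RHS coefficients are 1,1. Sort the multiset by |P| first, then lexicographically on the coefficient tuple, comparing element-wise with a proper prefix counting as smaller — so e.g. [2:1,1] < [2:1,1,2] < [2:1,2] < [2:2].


The 11 primitive collections of Σ (r=9, n=4):

  P={1,4}:  v_{1} + v_{4} = 0  so sig = [2:]
  P={3,9}:  v_{3} + v_{9} = v_{8}  so sig = [2:1]
  P={5,9}:  v_{5} + v_{9} = v_{1}  so sig = [2:1]
  P={1,3}:  v_{1} + v_{3} = v_{5} + v_{8}  so sig = [2:1,1]
  P={7,9}:  v_{7} + v_{9} = v_{1} + v_{2} + v_{6}  so sig = [2:1,1,1]
  P={3,7}:  v_{3} + v_{7} = v_{4} + 3·v_{5}  so sig = [2:1,3]
  P={7,8}:  v_{7} + v_{8} = 2·v_{5}  so sig = [2:2]
  P={2,5,6}:  v_{2} + v_{5} + v_{6} = v_{7}  so sig = [3:1]
  P={2,6,8}:  v_{2} + v_{6} + v_{8} = v_{5}  so sig = [3:1]
  P={4,5,8}:  v_{4} + v_{5} + v_{8} = v_{3}  so sig = [3:1]
  P={2,3,6}:  v_{2} + v_{3} + v_{6} = v_{4} + 2·v_{5}  so sig = [3:1,2]

so the primitive-relation signature multiset is
{ [2:],  [2:1] ×2,  [2:1,1],  [2:1,1,1],  [2:1,3],  [2:2],  [3:1] ×3,  [3:1,2] }


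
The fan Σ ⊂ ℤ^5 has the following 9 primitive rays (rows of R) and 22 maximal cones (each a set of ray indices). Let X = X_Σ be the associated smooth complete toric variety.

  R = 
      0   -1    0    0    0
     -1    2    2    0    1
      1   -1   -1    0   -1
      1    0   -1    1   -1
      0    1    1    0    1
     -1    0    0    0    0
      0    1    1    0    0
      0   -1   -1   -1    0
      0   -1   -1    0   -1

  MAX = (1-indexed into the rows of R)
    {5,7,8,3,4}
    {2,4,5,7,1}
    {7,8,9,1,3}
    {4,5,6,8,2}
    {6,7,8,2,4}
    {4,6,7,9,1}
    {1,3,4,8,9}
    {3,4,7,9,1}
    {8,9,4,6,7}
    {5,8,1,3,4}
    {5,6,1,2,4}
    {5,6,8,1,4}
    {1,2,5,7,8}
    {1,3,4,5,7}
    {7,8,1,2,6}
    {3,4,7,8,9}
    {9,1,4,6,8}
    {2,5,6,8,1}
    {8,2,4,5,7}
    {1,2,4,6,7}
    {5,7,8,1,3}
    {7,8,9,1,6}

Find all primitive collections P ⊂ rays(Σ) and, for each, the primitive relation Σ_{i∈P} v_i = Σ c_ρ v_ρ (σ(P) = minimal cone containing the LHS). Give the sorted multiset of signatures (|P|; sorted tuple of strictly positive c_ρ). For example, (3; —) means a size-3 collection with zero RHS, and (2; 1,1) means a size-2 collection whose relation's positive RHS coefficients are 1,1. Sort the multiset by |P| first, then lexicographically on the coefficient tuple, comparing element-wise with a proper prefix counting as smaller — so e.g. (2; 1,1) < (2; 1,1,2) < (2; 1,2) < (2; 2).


Primitive collections (7):

  • {5,9}:  v_{5} + v_{9} = 0  →  sig = (2; —)
  • {2,3}:  v_{2} + v_{3} = v_{7}  →  sig = (2; 1)
  • {3,6}:  v_{3} + v_{6} = v_{9}  →  sig = (2; 1)
  • {2,9}:  v_{2} + v_{9} = v_{6} + v_{7}  →  sig = (2; 1,1)
  • {5,6,7}:  v_{5} + v_{6} + v_{7} = v_{2}  →  sig = (3; 1)
  • {1,2,4,8}:  v_{1} + v_{2} + v_{4} + v_{8} = 0  →  sig = (4; —)
  • {1,4,7,8}:  v_{1} + v_{4} + v_{7} + v_{8} = v_{3}  →  sig = (4; 1)

Signatures (|P|; sorted positive RHS coefficients), sorted:
{ (2; —),  (2; 1) ×2,  (2; 1,1),  (3; 1),  (4; —),  (4; 1) }


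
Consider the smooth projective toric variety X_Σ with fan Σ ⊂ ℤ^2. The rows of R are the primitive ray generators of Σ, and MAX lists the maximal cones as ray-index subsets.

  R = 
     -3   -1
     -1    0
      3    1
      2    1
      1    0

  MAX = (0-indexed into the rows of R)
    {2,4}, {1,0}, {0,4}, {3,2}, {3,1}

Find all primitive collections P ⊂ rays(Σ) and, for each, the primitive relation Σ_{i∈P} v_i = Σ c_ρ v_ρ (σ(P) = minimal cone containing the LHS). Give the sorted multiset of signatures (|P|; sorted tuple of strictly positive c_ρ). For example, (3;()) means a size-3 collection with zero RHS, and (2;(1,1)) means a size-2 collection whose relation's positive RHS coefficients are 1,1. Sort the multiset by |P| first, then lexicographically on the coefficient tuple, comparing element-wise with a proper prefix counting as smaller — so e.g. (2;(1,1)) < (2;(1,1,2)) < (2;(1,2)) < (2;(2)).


Minimal non-faces — 5 found among 5 rays, 5 max cones:

  P = {0,2}:  v_{0} + v_{2} = 0 — sig = (2;())
  P = {1,4}:  v_{1} + v_{4} = 0 — sig = (2;())
  P = {0,3}:  v_{0} + v_{3} = v_{1} — sig = (2;(1))
  P = {1,2}:  v_{1} + v_{2} = v_{3} — sig = (2;(1))
  P = {3,4}:  v_{3} + v_{4} = v_{2} — sig = (2;(1))

so the primitive-relation signature multiset is
    |P|=2: 5 collections, coeffs (), (), (1), (1), (1)


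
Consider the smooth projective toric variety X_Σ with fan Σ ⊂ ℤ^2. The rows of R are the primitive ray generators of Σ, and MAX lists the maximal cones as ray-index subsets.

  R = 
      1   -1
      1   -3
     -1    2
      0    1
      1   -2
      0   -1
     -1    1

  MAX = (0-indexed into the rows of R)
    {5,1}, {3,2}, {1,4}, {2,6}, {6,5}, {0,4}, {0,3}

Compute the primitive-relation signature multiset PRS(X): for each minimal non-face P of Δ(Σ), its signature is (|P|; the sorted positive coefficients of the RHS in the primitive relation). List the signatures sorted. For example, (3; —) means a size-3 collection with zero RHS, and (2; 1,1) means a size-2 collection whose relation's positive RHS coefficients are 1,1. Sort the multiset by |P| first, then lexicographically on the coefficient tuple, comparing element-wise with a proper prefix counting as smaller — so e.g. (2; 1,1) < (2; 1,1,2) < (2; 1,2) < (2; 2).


|primitive collections| = 14. Relations:

  P = {0,6}:  v_{0} + v_{6} = 0 — sig = (2; —)
  P = {2,4}:  v_{2} + v_{4} = 0 — sig = (2; —)
  P = {3,5}:  v_{3} + v_{5} = 0 — sig = (2; —)
  P = {0,2}:  v_{0} + v_{2} = v_{3} — sig = (2; 1)
  P = {0,5}:  v_{0} + v_{5} = v_{4} — sig = (2; 1)
  P = {1,2}:  v_{1} + v_{2} = v_{5} — sig = (2; 1)
  P = {1,3}:  v_{1} + v_{3} = v_{4} — sig = (2; 1)
  P = {2,5}:  v_{2} + v_{5} = v_{6} — sig = (2; 1)
  P = {3,4}:  v_{3} + v_{4} = v_{0} — sig = (2; 1)
  P = {3,6}:  v_{3} + v_{6} = v_{2} — sig = (2; 1)
  P = {4,5}:  v_{4} + v_{5} = v_{1} — sig = (2; 1)
  P = {4,6}:  v_{4} + v_{6} = v_{5} — sig = (2; 1)
  P = {0,1}:  v_{0} + v_{1} = 2·v_{4} — sig = (2; 2)
  P = {1,6}:  v_{1} + v_{6} = 2·v_{5} — sig = (2; 2)

Signatures (|P|; sorted positive RHS coefficients), sorted:
    |P|=2: 14 collections, coeffs (), (), (), (1), (1), (1), (1), (1), (1), (1), (1), (1), (2), (2)


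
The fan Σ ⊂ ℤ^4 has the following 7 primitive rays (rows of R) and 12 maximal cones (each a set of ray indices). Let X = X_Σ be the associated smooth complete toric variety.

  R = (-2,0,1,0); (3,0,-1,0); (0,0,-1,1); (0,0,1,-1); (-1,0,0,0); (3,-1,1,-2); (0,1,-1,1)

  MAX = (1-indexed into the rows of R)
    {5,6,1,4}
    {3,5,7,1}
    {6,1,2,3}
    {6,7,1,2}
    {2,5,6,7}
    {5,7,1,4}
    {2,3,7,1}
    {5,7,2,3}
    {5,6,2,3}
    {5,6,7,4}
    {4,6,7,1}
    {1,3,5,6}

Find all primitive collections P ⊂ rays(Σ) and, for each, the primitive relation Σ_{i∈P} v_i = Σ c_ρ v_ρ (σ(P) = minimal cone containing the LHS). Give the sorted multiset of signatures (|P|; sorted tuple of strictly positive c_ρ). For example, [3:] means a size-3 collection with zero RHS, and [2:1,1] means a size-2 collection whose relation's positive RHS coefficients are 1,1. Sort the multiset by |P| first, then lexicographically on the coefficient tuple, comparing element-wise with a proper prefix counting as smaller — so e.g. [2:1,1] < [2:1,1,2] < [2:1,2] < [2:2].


|primitive collections| = 5. Relations:

  P = {3,4}:  v_{3} + v_{4} = 0  →  sig = [2:]
  P = {2,4}:  v_{2} + v_{4} = v_{6} + v_{7}  →  sig = [2:1,1]
  P = {1,2,5}:  v_{1} + v_{2} + v_{5} = 0  →  sig = [3:]
  P = {3,6,7}:  v_{3} + v_{6} + v_{7} = v_{2}  →  sig = [3:1]
  P = {1,5,6,7}:  v_{1} + v_{5} + v_{6} + v_{7} = v_{4}  →  sig = [4:1]

Sorted signature multiset PRS(X):
{ [2:],  [2:1,1],  [3:],  [3:1],  [4:1] }


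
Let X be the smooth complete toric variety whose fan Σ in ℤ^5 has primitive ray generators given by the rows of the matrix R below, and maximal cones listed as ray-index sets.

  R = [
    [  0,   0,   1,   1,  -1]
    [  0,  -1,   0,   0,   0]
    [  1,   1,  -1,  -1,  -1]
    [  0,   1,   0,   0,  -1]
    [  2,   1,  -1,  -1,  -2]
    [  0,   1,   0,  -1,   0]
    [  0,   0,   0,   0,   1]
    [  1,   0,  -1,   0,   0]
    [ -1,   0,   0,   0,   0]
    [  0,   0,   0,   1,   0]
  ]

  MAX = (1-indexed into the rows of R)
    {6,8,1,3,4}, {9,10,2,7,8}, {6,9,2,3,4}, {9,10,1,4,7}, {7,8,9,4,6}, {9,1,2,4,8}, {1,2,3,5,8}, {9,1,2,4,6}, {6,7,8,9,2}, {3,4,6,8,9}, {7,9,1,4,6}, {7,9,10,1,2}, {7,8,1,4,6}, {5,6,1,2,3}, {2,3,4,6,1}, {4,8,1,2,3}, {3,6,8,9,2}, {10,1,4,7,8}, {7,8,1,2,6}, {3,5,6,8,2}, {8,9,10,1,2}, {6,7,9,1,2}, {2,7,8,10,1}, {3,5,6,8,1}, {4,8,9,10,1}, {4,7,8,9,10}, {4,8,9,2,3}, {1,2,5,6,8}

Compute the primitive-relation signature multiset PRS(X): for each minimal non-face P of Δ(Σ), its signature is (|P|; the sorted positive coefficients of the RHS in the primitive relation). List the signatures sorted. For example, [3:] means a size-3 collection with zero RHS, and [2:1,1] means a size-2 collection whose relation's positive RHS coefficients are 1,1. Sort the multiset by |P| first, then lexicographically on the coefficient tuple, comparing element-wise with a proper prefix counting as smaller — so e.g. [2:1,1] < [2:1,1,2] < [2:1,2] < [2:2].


Primitive collections (14):

  {3,7}:  v_{3} + v_{7} = v_{6} + v_{8}  ⟹  sig = [2:1,1]
  {3,10}:  v_{3} + v_{10} = v_{4} + v_{8}  ⟹  sig = [2:1,1]
  {6,10}:  v_{6} + v_{10} = v_{4} + v_{7}  ⟹  sig = [2:1,1]
  {5,9}:  v_{5} + v_{9} = v_{2} + v_{3} + v_{4}  ⟹  sig = [2:1,1,1]
  {5,10}:  v_{5} + v_{10} = v_{1} + v_{3} + v_{8}  ⟹  sig = [2:1,1,1]
  {5,7}:  v_{5} + v_{7} = v_{1} + v_{2} + 2·v_{6} + 2·v_{8}  ⟹  sig = [2:1,1,2,2]
  {4,5}:  v_{4} + v_{5} = v_{1} + 2·v_{3}  ⟹  sig = [2:1,2]
  {2,4,7}:  v_{2} + v_{4} + v_{7} = 0  ⟹  sig = [3:]
  {2,4,10}:  v_{2} + v_{4} + v_{10} = v_{1} + v_{8} + v_{9}  ⟹  sig = [3:1,1,1]
  {1,3,9}:  v_{1} + v_{3} + v_{9} = v_{2} + 2·v_{4}  ⟹  sig = [3:1,2]
  {1,6,8,9}:  v_{1} + v_{6} + v_{8} + v_{9} = v_{4}  ⟹  sig = [4:1]
  {1,7,8,9}:  v_{1} + v_{7} + v_{8} + v_{9} = v_{10}  ⟹  sig = [4:1]
  {2,4,6,8}:  v_{2} + v_{4} + v_{6} + v_{8} = v_{3}  ⟹  sig = [4:1]
  {1,2,3,6,8}:  v_{1} + v_{2} + v_{3} + v_{6} + v_{8} = v_{5}  ⟹  sig = [5:1]

so the primitive-relation signature multiset is
    |P|=2: 7 collections, coeffs (1,1), (1,1), (1,1), (1,1,1), (1,1,1), (1,1,2,2), (1,2)
    |P|=3: 3 collections, coeffs (), (1,1,1), (1,2)
    |P|=4: 3 collections, coeffs (1), (1), (1)
    |P|=5: 1 collection, coeffs (1)


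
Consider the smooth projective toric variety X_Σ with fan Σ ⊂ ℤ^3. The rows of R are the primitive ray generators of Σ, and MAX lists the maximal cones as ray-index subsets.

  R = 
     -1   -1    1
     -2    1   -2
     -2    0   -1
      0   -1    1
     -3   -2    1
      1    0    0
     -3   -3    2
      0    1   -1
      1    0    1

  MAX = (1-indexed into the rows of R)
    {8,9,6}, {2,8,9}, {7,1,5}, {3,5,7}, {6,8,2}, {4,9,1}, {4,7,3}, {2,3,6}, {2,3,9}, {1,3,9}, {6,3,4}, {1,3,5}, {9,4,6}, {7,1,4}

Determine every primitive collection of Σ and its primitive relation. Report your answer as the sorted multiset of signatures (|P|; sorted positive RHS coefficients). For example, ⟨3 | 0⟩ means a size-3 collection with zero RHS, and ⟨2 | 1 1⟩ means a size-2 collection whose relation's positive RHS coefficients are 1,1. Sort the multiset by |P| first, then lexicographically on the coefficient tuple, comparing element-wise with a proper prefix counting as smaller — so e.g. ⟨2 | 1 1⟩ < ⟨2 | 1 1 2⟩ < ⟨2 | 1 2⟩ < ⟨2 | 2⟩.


Minimal non-faces — 20 found among 9 rays, 14 max cones:

  {4,8}:  v_{4} + v_{8} = 0  ⇒ sig = ⟨2 | 0⟩
  {1,6}:  v_{1} + v_{6} = v_{4}  ⇒ sig = ⟨2 | 1⟩
  {2,4}:  v_{2} + v_{4} = v_{3}  ⇒ sig = ⟨2 | 1⟩
  {3,8}:  v_{3} + v_{8} = v_{2}  ⇒ sig = ⟨2 | 1⟩
  {4,5}:  v_{4} + v_{5} = v_{7}  ⇒ sig = ⟨2 | 1⟩
  {7,8}:  v_{7} + v_{8} = v_{5}  ⇒ sig = ⟨2 | 1⟩
  {1,8}:  v_{1} + v_{8} = v_{3} + v_{9}  ⇒ sig = ⟨2 | 1 1⟩
  {2,7}:  v_{2} + v_{7} = v_{3} + v_{5}  ⇒ sig = ⟨2 | 1 1⟩
  {5,8}:  v_{5} + v_{8} = v_{1} + v_{3}  ⇒ sig = ⟨2 | 1 1⟩
  {1,2}:  v_{1} + v_{2} = 2·v_{3} + v_{9}  ⇒ sig = ⟨2 | 1 2⟩
  {2,5}:  v_{2} + v_{5} = v_{1} + 2·v_{3}  ⇒ sig = ⟨2 | 1 2⟩
  {5,6}:  v_{5} + v_{6} = v_{3} + 2·v_{4}  ⇒ sig = ⟨2 | 1 2⟩
  {7,9}:  v_{7} + v_{9} = 2·v_{1} + v_{4}  ⇒ sig = ⟨2 | 1 2⟩
  {6,7}:  v_{6} + v_{7} = v_{3} + 3·v_{4}  ⇒ sig = ⟨2 | 1 3⟩
  {5,9}:  v_{5} + v_{9} = 2·v_{1}  ⇒ sig = ⟨2 | 2⟩
  {3,6,9}:  v_{3} + v_{6} + v_{9} = 0  ⇒ sig = ⟨3 | 0⟩
  {1,3,4}:  v_{1} + v_{3} + v_{4} = v_{5}  ⇒ sig = ⟨3 | 1⟩
  {2,6,9}:  v_{2} + v_{6} + v_{9} = v_{8}  ⇒ sig = ⟨3 | 1⟩
  {3,4,9}:  v_{3} + v_{4} + v_{9} = v_{1}  ⇒ sig = ⟨3 | 1⟩
  {1,3,7}:  v_{1} + v_{3} + v_{7} = 2·v_{5}  ⇒ sig = ⟨3 | 2⟩

Sorted signature multiset PRS(X):
{ ⟨2 | 0⟩,  ⟨2 | 1⟩ ×5,  ⟨2 | 1 1⟩ ×3,  ⟨2 | 1 2⟩ ×4,  ⟨2 | 1 3⟩,  ⟨2 | 2⟩,  ⟨3 | 0⟩,  ⟨3 | 1⟩ ×3,  ⟨3 | 2⟩ }


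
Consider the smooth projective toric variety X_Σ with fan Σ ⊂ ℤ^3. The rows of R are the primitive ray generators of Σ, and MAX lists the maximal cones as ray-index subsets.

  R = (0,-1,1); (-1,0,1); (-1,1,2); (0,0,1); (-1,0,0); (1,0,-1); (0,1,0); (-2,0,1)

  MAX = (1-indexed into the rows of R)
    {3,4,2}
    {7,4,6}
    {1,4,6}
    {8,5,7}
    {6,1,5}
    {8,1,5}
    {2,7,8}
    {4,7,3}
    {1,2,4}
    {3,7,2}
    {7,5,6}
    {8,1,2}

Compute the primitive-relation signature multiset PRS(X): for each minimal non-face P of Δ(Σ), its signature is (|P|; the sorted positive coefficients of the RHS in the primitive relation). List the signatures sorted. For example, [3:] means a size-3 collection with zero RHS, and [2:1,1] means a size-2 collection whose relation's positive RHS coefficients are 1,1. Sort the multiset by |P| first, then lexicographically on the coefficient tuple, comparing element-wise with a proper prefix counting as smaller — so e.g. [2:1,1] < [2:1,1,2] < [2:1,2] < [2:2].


The 11 primitive collections of Σ (r=8, n=3):

  {2,6}:  v_{2} + v_{6} = 0 — sig = [2:]
  {1,7}:  v_{1} + v_{7} = v_{4} — sig = [2:1]
  {2,5}:  v_{2} + v_{5} = v_{8} — sig = [2:1]
  {4,5}:  v_{4} + v_{5} = v_{2} — sig = [2:1]
  {6,8}:  v_{6} + v_{8} = v_{5} — sig = [2:1]
  {3,6}:  v_{3} + v_{6} = v_{4} + v_{7} — sig = [2:1,1]
  {1,3}:  v_{1} + v_{3} = v_{2} + 2·v_{4} — sig = [2:1,2]
  {3,5}:  v_{3} + v_{5} = 2·v_{2} + v_{7} — sig = [2:1,2]
  {3,8}:  v_{3} + v_{8} = 3·v_{2} + v_{7} — sig = [2:1,3]
  {4,8}:  v_{4} + v_{8} = 2·v_{2} — sig = [2:2]
  {2,4,7}:  v_{2} + v_{4} + v_{7} = v_{3} — sig = [3:1]

Signatures (|P|; sorted positive RHS coefficients), sorted:
    |P|=2: 10 collections, coeffs (), (1), (1), (1), (1), (1,1), (1,2), (1,2), (1,3), (2)
    |P|=3: 1 collection, coeffs (1)


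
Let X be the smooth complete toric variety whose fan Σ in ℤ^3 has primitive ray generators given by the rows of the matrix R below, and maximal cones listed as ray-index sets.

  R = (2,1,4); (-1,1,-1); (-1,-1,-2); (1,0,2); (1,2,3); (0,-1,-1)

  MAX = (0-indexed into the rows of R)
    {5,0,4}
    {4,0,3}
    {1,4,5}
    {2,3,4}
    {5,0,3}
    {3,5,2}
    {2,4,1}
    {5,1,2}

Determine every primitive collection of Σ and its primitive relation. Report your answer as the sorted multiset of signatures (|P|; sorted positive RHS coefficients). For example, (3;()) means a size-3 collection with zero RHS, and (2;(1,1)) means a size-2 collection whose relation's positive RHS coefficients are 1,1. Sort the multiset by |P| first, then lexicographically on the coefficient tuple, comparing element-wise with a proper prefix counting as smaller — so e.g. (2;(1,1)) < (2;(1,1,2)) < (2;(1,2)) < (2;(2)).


The 5 primitive collections of Σ (r=6, n=3):

  P={0,1}:  v_{0} + v_{1} = v_{4}  →  sig = (2;(1))
  P={0,2}:  v_{0} + v_{2} = v_{3}  →  sig = (2;(1))
  P={1,3}:  v_{1} + v_{3} = v_{2} + v_{4}  →  sig = (2;(1,1))
  P={2,4,5}:  v_{2} + v_{4} + v_{5} = 0  →  sig = (3;())
  P={3,4,5}:  v_{3} + v_{4} + v_{5} = v_{0}  →  sig = (3;(1))

Hence PRS(X_Σ) =
    (2;(1))
    (2;(1))
    (2;(1,1))
    (3;())
    (3;(1))


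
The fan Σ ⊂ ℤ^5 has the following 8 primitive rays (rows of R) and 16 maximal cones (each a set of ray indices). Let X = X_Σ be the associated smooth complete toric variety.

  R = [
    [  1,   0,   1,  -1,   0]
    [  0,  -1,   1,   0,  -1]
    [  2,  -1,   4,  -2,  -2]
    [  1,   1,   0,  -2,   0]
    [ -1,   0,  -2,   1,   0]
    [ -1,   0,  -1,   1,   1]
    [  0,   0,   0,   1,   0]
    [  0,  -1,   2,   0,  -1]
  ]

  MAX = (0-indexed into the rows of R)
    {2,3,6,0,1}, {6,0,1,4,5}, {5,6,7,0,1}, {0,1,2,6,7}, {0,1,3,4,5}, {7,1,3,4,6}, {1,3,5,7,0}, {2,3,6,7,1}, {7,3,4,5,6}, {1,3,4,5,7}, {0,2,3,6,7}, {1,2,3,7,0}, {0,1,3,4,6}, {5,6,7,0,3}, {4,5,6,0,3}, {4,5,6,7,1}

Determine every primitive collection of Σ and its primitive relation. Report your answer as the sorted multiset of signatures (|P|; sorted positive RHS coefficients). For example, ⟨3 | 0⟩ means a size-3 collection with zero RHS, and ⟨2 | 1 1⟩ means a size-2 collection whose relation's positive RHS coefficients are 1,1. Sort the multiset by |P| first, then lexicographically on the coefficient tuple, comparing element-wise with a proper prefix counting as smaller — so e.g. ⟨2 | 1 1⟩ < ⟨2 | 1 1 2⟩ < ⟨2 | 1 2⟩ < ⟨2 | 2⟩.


Minimal non-faces — 5 found among 8 rays, 16 max cones:

  {2,5}:  v_{2} + v_{5} = v_{0} + v_{7}  ⟹  sig = ⟨2 | 1 1⟩
  {2,4}:  v_{2} + v_{4} = 2·v_{1} + v_{3} + v_{6}  ⟹  sig = ⟨2 | 1 1 2⟩
  {0,4,7}:  v_{0} + v_{4} + v_{7} = v_{1}  ⟹  sig = ⟨3 | 1⟩
  {1,3,5,6}:  v_{1} + v_{3} + v_{5} + v_{6} = 0  ⟹  sig = ⟨4 | 0⟩
  {0,1,3,6,7}:  v_{0} + v_{1} + v_{3} + v_{6} + v_{7} = v_{2}  ⟹  sig = ⟨5 | 1⟩

Signatures (|P|; sorted positive RHS coefficients), sorted:
    |P|=2: 2 collections, coeffs (1,1), (1,1,2)
    |P|=3: 1 collection, coeffs (1)
    |P|=4: 1 collection, coeffs ()
    |P|=5: 1 collection, coeffs (1)
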